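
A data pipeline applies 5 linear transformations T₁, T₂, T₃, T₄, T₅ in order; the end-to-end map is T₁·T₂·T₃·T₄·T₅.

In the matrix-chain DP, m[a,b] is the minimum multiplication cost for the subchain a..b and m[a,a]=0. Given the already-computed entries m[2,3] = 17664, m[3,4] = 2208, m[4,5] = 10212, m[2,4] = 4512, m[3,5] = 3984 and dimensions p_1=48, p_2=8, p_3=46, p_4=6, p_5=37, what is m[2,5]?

15168

m[2,5] = min over k∈[2,4] of m[2,k]+m[k+1,5]+p_{1}·p_k·p_{5}.
k=2: 0 + 3984 + 48·8·37 = 18192; k=3: 17664 + 10212 + 48·46·37 = 109572; k=4: 4512 + 0 + 48·6·37 = 15168.
Minimum: 15168 at k=4.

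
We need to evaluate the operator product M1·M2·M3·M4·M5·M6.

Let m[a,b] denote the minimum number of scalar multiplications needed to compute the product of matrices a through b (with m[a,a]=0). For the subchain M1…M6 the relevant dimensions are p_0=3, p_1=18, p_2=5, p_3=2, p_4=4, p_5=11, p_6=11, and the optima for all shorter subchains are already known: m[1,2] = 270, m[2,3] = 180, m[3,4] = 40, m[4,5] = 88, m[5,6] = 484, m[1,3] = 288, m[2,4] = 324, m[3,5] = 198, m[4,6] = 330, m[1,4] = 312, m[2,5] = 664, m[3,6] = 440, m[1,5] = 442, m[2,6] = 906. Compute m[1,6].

m[1,6] = min over k∈[1,5] of m[1,k]+m[k+1,6]+p_{0}·p_k·p_{6}.
k=1: 0 + 906 + 3·18·11 = 1500; k=2: 270 + 440 + 3·5·11 = 875; k=3: 288 + 330 + 3·2·11 = 684; k=4: 312 + 484 + 3·4·11 = 928; k=5: 442 + 0 + 3·11·11 = 805.
Minimum: 684 at k=3.

684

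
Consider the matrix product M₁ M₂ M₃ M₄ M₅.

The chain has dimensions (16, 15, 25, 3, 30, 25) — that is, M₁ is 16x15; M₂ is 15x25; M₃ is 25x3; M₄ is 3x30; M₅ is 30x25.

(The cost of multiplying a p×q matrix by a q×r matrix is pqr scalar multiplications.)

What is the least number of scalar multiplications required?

Adjacent pairs: M₁M₂ = 16·15·25 = 6000; M₂M₃ = 15·25·3 = 1125; M₃M₄ = 25·3·30 = 2250; M₄M₅ = 3·30·25 = 2250.
Length 3: M₁..M₃: k=1: 0+1125+16·15·3=1845; k=2: 6000+0+16·25·3=7200 → min 1845 | M₂..M₄: k=2: 0+2250+15·25·30=13500; k=3: 1125+0+15·3·30=2475 → min 2475 | M₃..M₅: k=3: 0+2250+25·3·25=4125; k=4: 2250+0+25·30·25=21000 → min 4125.
Length 4: M₁..M₄: k=1: 0+2475+16·15·30=9675; k=2: 6000+2250+16·25·30=20250; k=3: 1845+0+16·3·30=3285 → min 3285 | M₂..M₅: k=2: 0+4125+15·25·25=13500; k=3: 1125+2250+15·3·25=4500; k=4: 2475+0+15·30·25=13725 → min 4500.
Length 5: M₁..M₅: k=1: 0+4500+16·15·25=10500; k=2: 6000+4125+16·25·25=20125; k=3: 1845+2250+16·3·25=5295; k=4: 3285+0+16·30·25=15285 → min 5295.
Optimal order: ((M₁ (M₂ M₃)) (M₄ M₅)) with cost 5295.

5295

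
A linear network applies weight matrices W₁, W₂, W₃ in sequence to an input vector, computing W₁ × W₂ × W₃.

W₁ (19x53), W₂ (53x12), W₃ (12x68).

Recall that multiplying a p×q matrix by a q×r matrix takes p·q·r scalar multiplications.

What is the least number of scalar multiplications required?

27588

Order (W₁ × (W₂ × W₃)): (W₂ × W₃): 53×12 by 12×68 → 53×68, cost 53·12·68 = 43248; (W₁ × (W₂ × W₃)): 19×53 by 53×68 → 19×68, cost 19·53·68 = 68476; cumulative 111724. Total 111724.
Order ((W₁ × W₂) × W₃): (W₁ × W₂): 19×53 by 53×12 → 19×12, cost 19·53·12 = 12084; ((W₁ × W₂) × W₃): 19×12 by 12×68 → 19×68, cost 19·12·68 = 15504; cumulative 27588. Total 27588.
Minimum: 27588.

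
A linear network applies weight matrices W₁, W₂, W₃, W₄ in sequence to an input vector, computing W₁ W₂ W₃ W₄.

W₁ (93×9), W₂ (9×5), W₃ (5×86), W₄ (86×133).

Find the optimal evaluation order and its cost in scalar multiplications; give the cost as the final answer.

123220

Adjacent pairs: W₁W₂ = 93·9·5 = 4185; W₂W₃ = 9·5·86 = 3870; W₃W₄ = 5·86·133 = 57190.
Length 3: W₁..W₃: k=1: 0+3870+93·9·86=75852; k=2: 4185+0+93·5·86=44175 → min 44175 | W₂..W₄: k=2: 0+57190+9·5·133=63175; k=3: 3870+0+9·86·133=106812 → min 63175.
Length 4: W₁..W₄: k=1: 0+63175+93·9·133=174496; k=2: 4185+57190+93·5·133=123220; k=3: 44175+0+93·86·133=1107909 → min 123220.
Optimal parenthesization: ((W₁ W₂) (W₃ W₄)) with cost 123220.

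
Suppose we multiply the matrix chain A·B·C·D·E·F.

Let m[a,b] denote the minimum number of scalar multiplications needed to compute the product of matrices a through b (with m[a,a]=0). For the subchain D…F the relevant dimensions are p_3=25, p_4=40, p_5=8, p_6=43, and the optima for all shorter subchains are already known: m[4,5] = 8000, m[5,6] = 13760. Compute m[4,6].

m[4,6] = min over k∈[4,5] of m[4,k]+m[k+1,6]+p_{3}·p_k·p_{6}.
k=4: 0 + 13760 + 25·40·43 = 56760; k=5: 8000 + 0 + 25·8·43 = 16600.
Minimum: 16600 at k=5.

16600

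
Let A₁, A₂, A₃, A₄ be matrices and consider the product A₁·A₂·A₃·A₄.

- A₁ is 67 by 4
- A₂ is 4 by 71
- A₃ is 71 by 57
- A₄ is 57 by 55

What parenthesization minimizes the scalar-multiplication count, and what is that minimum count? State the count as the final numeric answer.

Adjacent pairs: A₁A₂ = 67·4·71 = 19028; A₂A₃ = 4·71·57 = 16188; A₃A₄ = 71·57·55 = 222585.
Length 3: A₁..A₃: k=1: 0+16188+67·4·57=31464; k=2: 19028+0+67·71·57=290177 → min 31464 | A₂..A₄: k=2: 0+222585+4·71·55=238205; k=3: 16188+0+4·57·55=28728 → min 28728.
Length 4: A₁..A₄: k=1: 0+28728+67·4·55=43468; k=2: 19028+222585+67·71·55=503248; k=3: 31464+0+67·57·55=241509 → min 43468.
Optimal parenthesization: (A₁·((A₂·A₃)·A₄)) with cost 43468.

43468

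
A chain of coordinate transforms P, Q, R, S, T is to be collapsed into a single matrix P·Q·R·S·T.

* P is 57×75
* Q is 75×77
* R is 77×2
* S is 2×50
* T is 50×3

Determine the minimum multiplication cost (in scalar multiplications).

20742

Adjacent pairs: PQ = 57·75·77 = 329175; QR = 75·77·2 = 11550; RS = 77·2·50 = 7700; ST = 2·50·3 = 300.
Length 3: P..R: k=1: 0+11550+57·75·2=20100; k=2: 329175+0+57·77·2=337953 → min 20100 | Q..S: k=2: 0+7700+75·77·50=296450; k=3: 11550+0+75·2·50=19050 → min 19050 | R..T: k=3: 0+300+77·2·3=762; k=4: 7700+0+77·50·3=19250 → min 762.
Length 4: P..S: k=1: 0+19050+57·75·50=232800; k=2: 329175+7700+57·77·50=556325; k=3: 20100+0+57·2·50=25800 → min 25800 | Q..T: k=2: 0+762+75·77·3=18087; k=3: 11550+300+75·2·3=12300; k=4: 19050+0+75·50·3=30300 → min 12300.
Length 5: P..T: k=1: 0+12300+57·75·3=25125; k=2: 329175+762+57·77·3=343104; k=3: 20100+300+57·2·3=20742; k=4: 25800+0+57·50·3=34350 → min 20742.
Optimal order: ((P·(Q·R))·(S·T)) with cost 20742.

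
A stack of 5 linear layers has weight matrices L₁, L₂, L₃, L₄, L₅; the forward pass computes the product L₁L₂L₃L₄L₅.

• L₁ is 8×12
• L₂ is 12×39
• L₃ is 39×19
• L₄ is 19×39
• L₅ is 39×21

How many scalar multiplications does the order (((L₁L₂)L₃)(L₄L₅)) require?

(L₁L₂): 8×12 by 12×39 → 8×39, cost 8·12·39 = 3744
((L₁L₂)L₃): 8×39 by 39×19 → 8×19, cost 8·39·19 = 5928; cumulative 9672
(L₄L₅): 19×39 by 39×21 → 19×21, cost 19·39·21 = 15561
(((L₁L₂)L₃)(L₄L₅)): 8×19 by 19×21 → 8×21, cost 8·19·21 = 3192; cumulative 28425
Total: 28425 scalar multiplications.

28425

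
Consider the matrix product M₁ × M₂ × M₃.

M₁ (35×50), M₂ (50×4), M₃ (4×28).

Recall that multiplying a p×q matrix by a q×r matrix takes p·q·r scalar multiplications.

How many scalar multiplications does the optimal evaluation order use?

10920

Order (M₁ × (M₂ × M₃)): (M₂ × M₃): 50×4 by 4×28 → 50×28, cost 50·4·28 = 5600; (M₁ × (M₂ × M₃)): 35×50 by 50×28 → 35×28, cost 35·50·28 = 49000; cumulative 54600. Total 54600.
Order ((M₁ × M₂) × M₃): (M₁ × M₂): 35×50 by 50×4 → 35×4, cost 35·50·4 = 7000; ((M₁ × M₂) × M₃): 35×4 by 4×28 → 35×28, cost 35·4·28 = 3920; cumulative 10920. Total 10920.
Minimum: 10920.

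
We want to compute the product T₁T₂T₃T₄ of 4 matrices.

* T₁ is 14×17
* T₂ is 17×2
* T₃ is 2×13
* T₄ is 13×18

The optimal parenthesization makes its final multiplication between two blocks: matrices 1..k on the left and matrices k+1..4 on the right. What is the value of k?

Adjacent pairs: T₁T₂ = 14·17·2 = 476; T₂T₃ = 17·2·13 = 442; T₃T₄ = 2·13·18 = 468.
Length 3: T₁..T₃: k=1: 0+442+14·17·13=3536; k=2: 476+0+14·2·13=840 → min 840 | T₂..T₄: k=2: 0+468+17·2·18=1080; k=3: 442+0+17·13·18=4420 → min 1080.
Top-level splits: k=1: (T₁..T₁)·(T₂..T₄) → 0+1080+14·17·18 = 5364; k=2: (T₁..T₂)·(T₃..T₄) → 476+468+14·2·18 = 1448; k=3: (T₁..T₃)·(T₄..T₄) → 840+0+14·13·18 = 4116.
Best split is after T₂, i.e. k = 2.

2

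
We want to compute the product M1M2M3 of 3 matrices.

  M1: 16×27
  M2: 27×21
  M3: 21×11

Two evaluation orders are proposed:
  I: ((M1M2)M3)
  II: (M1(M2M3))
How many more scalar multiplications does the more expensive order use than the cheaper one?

1779

Order I = ((M1M2)M3): (M1M2): 16×27 by 27×21 → 16×21, cost 16·27·21 = 9072; ((M1M2)M3): 16×21 by 21×11 → 16×11, cost 16·21·11 = 3696; cumulative 12768. Total 12768.
Order II = (M1(M2M3)): (M2M3): 27×21 by 21×11 → 27×11, cost 27·21·11 = 6237; (M1(M2M3)): 16×27 by 27×11 → 16×11, cost 16·27·11 = 4752; cumulative 10989. Total 10989.
Difference: |12768 − 10989| = 1779.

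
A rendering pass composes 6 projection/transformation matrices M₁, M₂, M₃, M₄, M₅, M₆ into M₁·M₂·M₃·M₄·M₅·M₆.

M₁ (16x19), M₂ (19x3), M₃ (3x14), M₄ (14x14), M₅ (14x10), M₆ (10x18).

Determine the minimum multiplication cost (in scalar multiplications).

Adjacent pairs: M₁M₂ = 16·19·3 = 912; M₂M₃ = 19·3·14 = 798; M₃M₄ = 3·14·14 = 588; M₄M₅ = 14·14·10 = 1960; M₅M₆ = 14·10·18 = 2520.
Length 3: M₁..M₃: k=1: 0+798+16·19·14=5054; k=2: 912+0+16·3·14=1584 → min 1584 | M₂..M₄: k=2: 0+588+19·3·14=1386; k=3: 798+0+19·14·14=4522 → min 1386 | M₃..M₅: k=3: 0+1960+3·14·10=2380; k=4: 588+0+3·14·10=1008 → min 1008 | M₄..M₆: k=4: 0+2520+14·14·18=6048; k=5: 1960+0+14·10·18=4480 → min 4480.
Length 4: M₁..M₄: k=1: 0+1386+16·19·14=5642; k=2: 912+588+16·3·14=2172; k=3: 1584+0+16·14·14=4720 → min 2172 | M₂..M₅: k=2: 0+1008+19·3·10=1578; k=3: 798+1960+19·14·10=5418; k=4: 1386+0+19·14·10=4046 → min 1578 | M₃..M₆: k=3: 0+4480+3·14·18=5236; k=4: 588+2520+3·14·18=3864; k=5: 1008+0+3·10·18=1548 → min 1548.
Length 5: M₁..M₅: k=1: 0+1578+16·19·10=4618; k=2: 912+1008+16·3·10=2400; k=3: 1584+1960+16·14·10=5784; k=4: 2172+0+16·14·10=4412 → min 2400 | M₂..M₆: k=2: 0+1548+19·3·18=2574; k=3: 798+4480+19·14·18=10066; k=4: 1386+2520+19·14·18=8694; k=5: 1578+0+19·10·18=4998 → min 2574.
Length 6: M₁..M₆: k=1: 0+2574+16·19·18=8046; k=2: 912+1548+16·3·18=3324; k=3: 1584+4480+16·14·18=10096; k=4: 2172+2520+16·14·18=8724; k=5: 2400+0+16·10·18=5280 → min 3324.
Optimal order: ((M₁·M₂)·(((M₃·M₄)·M₅)·M₆)) with cost 3324.

3324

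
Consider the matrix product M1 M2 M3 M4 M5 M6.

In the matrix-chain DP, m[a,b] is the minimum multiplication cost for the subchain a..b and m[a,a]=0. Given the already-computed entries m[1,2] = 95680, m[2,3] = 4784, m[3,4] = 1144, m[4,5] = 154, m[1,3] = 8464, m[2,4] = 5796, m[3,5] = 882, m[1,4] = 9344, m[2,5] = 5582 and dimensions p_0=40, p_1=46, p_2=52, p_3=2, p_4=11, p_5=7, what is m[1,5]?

9178

m[1,5] = min over k∈[1,4] of m[1,k]+m[k+1,5]+p_{0}·p_k·p_{5}.
k=1: 0 + 5582 + 40·46·7 = 18462; k=2: 95680 + 882 + 40·52·7 = 111122; k=3: 8464 + 154 + 40·2·7 = 9178; k=4: 9344 + 0 + 40·11·7 = 12424.
Minimum: 9178 at k=3.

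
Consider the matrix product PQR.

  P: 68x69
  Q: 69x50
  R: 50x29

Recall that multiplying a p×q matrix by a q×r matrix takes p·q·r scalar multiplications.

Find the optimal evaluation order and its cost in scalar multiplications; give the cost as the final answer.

236118

(P(QR)): cost 236118.
((PQ)R): cost 333200.
Optimal: (P(QR)) with cost 236118.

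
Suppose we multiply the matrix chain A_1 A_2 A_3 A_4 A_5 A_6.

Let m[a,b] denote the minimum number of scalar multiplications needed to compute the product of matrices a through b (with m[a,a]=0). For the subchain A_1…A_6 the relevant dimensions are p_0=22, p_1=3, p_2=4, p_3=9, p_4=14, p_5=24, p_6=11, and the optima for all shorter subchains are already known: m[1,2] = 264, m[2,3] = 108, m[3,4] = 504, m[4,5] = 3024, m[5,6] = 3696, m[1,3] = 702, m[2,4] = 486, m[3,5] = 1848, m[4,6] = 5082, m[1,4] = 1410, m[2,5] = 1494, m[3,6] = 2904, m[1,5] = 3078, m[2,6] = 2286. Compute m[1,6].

3012

m[1,6] = min over k∈[1,5] of m[1,k]+m[k+1,6]+p_{0}·p_k·p_{6}.
k=1: 0 + 2286 + 22·3·11 = 3012; k=2: 264 + 2904 + 22·4·11 = 4136; k=3: 702 + 5082 + 22·9·11 = 7962; k=4: 1410 + 3696 + 22·14·11 = 8494; k=5: 3078 + 0 + 22·24·11 = 8886.
Minimum: 3012 at k=1.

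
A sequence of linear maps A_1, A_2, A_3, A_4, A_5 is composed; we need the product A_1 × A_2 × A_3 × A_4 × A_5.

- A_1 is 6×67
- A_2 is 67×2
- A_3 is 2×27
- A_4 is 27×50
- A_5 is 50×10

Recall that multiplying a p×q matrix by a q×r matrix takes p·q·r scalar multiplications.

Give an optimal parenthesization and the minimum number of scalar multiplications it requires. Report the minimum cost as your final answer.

4624

Adjacent pairs: A_1A_2 = 6·67·2 = 804; A_2A_3 = 67·2·27 = 3618; A_3A_4 = 2·27·50 = 2700; A_4A_5 = 27·50·10 = 13500.
Length 3: A_1..A_3: k=1: 0+3618+6·67·27=14472; k=2: 804+0+6·2·27=1128 → min 1128 | A_2..A_4: k=2: 0+2700+67·2·50=9400; k=3: 3618+0+67·27·50=94068 → min 9400 | A_3..A_5: k=3: 0+13500+2·27·10=14040; k=4: 2700+0+2·50·10=3700 → min 3700.
Length 4: A_1..A_4: k=1: 0+9400+6·67·50=29500; k=2: 804+2700+6·2·50=4104; k=3: 1128+0+6·27·50=9228 → min 4104 | A_2..A_5: k=2: 0+3700+67·2·10=5040; k=3: 3618+13500+67·27·10=35208; k=4: 9400+0+67·50·10=42900 → min 5040.
Length 5: A_1..A_5: k=1: 0+5040+6·67·10=9060; k=2: 804+3700+6·2·10=4624; k=3: 1128+13500+6·27·10=16248; k=4: 4104+0+6·50·10=7104 → min 4624.
Optimal parenthesization: ((A_1 × A_2) × ((A_3 × A_4) × A_5)) with cost 4624.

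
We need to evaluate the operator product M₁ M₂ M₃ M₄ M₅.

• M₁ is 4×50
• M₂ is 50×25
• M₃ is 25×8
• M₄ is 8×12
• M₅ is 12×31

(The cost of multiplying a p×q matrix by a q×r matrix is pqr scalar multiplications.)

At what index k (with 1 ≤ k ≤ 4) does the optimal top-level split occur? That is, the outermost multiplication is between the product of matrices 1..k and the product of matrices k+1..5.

Adjacent pairs: M₁M₂ = 4·50·25 = 5000; M₂M₃ = 50·25·8 = 10000; M₃M₄ = 25·8·12 = 2400; M₄M₅ = 8·12·31 = 2976.
Length 3: M₁..M₃: k=1: 0+10000+4·50·8=11600; k=2: 5000+0+4·25·8=5800 → min 5800 | M₂..M₄: k=2: 0+2400+50·25·12=17400; k=3: 10000+0+50·8·12=14800 → min 14800 | M₃..M₅: k=3: 0+2976+25·8·31=9176; k=4: 2400+0+25·12·31=11700 → min 9176.
Length 4: M₁..M₄: k=1: 0+14800+4·50·12=17200; k=2: 5000+2400+4·25·12=8600; k=3: 5800+0+4·8·12=6184 → min 6184 | M₂..M₅: k=2: 0+9176+50·25·31=47926; k=3: 10000+2976+50·8·31=25376; k=4: 14800+0+50·12·31=33400 → min 25376.
Top-level splits: k=1: (M₁..M₁)·(M₂..M₅) → 0+25376+4·50·31 = 31576; k=2: (M₁..M₂)·(M₃..M₅) → 5000+9176+4·25·31 = 17276; k=3: (M₁..M₃)·(M₄..M₅) → 5800+2976+4·8·31 = 9768; k=4: (M₁..M₄)·(M₅..M₅) → 6184+0+4·12·31 = 7672.
Best split is after M₄, i.e. k = 4.

4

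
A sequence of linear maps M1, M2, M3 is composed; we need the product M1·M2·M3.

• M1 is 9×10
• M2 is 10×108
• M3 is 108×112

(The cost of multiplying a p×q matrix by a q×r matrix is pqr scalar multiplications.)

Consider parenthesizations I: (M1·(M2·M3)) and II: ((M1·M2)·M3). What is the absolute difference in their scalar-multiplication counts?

Order I = (M1·(M2·M3)): (M2·M3): 10×108 by 108×112 → 10×112, cost 10·108·112 = 120960; (M1·(M2·M3)): 9×10 by 10×112 → 9×112, cost 9·10·112 = 10080; cumulative 131040. Total 131040.
Order II = ((M1·M2)·M3): (M1·M2): 9×10 by 10×108 → 9×108, cost 9·10·108 = 9720; ((M1·M2)·M3): 9×108 by 108×112 → 9×112, cost 9·108·112 = 108864; cumulative 118584. Total 118584.
Difference: |131040 − 118584| = 12456.

12456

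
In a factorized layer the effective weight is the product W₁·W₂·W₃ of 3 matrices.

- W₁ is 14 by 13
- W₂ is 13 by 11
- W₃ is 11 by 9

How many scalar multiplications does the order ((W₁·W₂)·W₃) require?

(W₁·W₂): 14×13 by 13×11 → 14×11, cost 14·13·11 = 2002
((W₁·W₂)·W₃): 14×11 by 11×9 → 14×9, cost 14·11·9 = 1386; cumulative 3388
Total: 3388 scalar multiplications.

3388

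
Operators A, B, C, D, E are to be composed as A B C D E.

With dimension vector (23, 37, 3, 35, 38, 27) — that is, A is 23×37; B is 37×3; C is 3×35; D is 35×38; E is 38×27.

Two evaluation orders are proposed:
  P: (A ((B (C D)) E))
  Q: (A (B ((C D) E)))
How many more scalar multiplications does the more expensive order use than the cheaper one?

Order P = (A ((B (C D)) E)): (C D): 3×35 by 35×38 → 3×38, cost 3·35·38 = 3990; (B (C D)): 37×3 by 3×38 → 37×38, cost 37·3·38 = 4218; cumulative 8208; ((B (C D)) E): 37×38 by 38×27 → 37×27, cost 37·38·27 = 37962; cumulative 46170; (A ((B (C D)) E)): 23×37 by 37×27 → 23×27, cost 23·37·27 = 22977; cumulative 69147. Total 69147.
Order Q = (A (B ((C D) E))): (C D): 3×35 by 35×38 → 3×38, cost 3·35·38 = 3990; ((C D) E): 3×38 by 38×27 → 3×27, cost 3·38·27 = 3078; cumulative 7068; (B ((C D) E)): 37×3 by 3×27 → 37×27, cost 37·3·27 = 2997; cumulative 10065; (A (B ((C D) E))): 23×37 by 37×27 → 23×27, cost 23·37·27 = 22977; cumulative 33042. Total 33042.
Difference: |69147 − 33042| = 36105.

36105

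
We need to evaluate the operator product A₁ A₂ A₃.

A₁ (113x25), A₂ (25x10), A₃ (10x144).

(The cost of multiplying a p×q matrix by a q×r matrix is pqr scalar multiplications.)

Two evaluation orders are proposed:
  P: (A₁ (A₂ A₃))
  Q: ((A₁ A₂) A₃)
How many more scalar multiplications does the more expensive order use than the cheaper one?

251830

Order P = (A₁ (A₂ A₃)): (A₂ A₃): 25×10 by 10×144 → 25×144, cost 25·10·144 = 36000; (A₁ (A₂ A₃)): 113×25 by 25×144 → 113×144, cost 113·25·144 = 406800; cumulative 442800. Total 442800.
Order Q = ((A₁ A₂) A₃): (A₁ A₂): 113×25 by 25×10 → 113×10, cost 113·25·10 = 28250; ((A₁ A₂) A₃): 113×10 by 10×144 → 113×144, cost 113·10·144 = 162720; cumulative 190970. Total 190970.
Difference: |442800 − 190970| = 251830.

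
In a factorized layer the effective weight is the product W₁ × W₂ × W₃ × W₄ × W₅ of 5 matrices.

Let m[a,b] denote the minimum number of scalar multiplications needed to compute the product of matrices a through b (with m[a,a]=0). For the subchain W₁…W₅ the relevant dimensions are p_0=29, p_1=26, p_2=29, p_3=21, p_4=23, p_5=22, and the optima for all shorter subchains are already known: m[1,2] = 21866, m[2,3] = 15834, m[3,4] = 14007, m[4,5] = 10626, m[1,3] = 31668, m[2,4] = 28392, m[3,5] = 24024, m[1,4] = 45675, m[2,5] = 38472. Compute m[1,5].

m[1,5] = min over k∈[1,4] of m[1,k]+m[k+1,5]+p_{0}·p_k·p_{5}.
k=1: 0 + 38472 + 29·26·22 = 55060; k=2: 21866 + 24024 + 29·29·22 = 64392; k=3: 31668 + 10626 + 29·21·22 = 55692; k=4: 45675 + 0 + 29·23·22 = 60349.
Minimum: 55060 at k=1.

55060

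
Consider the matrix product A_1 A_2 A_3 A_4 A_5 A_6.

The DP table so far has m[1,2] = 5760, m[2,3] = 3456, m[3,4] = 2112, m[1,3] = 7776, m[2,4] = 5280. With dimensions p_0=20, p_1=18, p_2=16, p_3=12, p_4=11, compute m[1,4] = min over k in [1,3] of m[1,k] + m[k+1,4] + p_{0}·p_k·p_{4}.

m[1,4] = min over k∈[1,3] of m[1,k]+m[k+1,4]+p_{0}·p_k·p_{4}.
k=1: 0 + 5280 + 20·18·11 = 9240; k=2: 5760 + 2112 + 20·16·11 = 11392; k=3: 7776 + 0 + 20·12·11 = 10416.
Minimum: 9240 at k=1.

9240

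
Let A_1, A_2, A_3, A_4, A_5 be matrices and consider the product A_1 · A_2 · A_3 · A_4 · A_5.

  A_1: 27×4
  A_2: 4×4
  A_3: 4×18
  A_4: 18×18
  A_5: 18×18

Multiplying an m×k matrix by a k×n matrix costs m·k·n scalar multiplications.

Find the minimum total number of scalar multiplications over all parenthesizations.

4824

Adjacent pairs: A_1A_2 = 27·4·4 = 432; A_2A_3 = 4·4·18 = 288; A_3A_4 = 4·18·18 = 1296; A_4A_5 = 18·18·18 = 5832.
Length 3: A_1..A_3: k=1: 0+288+27·4·18=2232; k=2: 432+0+27·4·18=2376 → min 2232 | A_2..A_4: k=2: 0+1296+4·4·18=1584; k=3: 288+0+4·18·18=1584 → min 1584 | A_3..A_5: k=3: 0+5832+4·18·18=7128; k=4: 1296+0+4·18·18=2592 → min 2592.
Length 4: A_1..A_4: k=1: 0+1584+27·4·18=3528; k=2: 432+1296+27·4·18=3672; k=3: 2232+0+27·18·18=10980 → min 3528 | A_2..A_5: k=2: 0+2592+4·4·18=2880; k=3: 288+5832+4·18·18=7416; k=4: 1584+0+4·18·18=2880 → min 2880.
Length 5: A_1..A_5: k=1: 0+2880+27·4·18=4824; k=2: 432+2592+27·4·18=4968; k=3: 2232+5832+27·18·18=16812; k=4: 3528+0+27·18·18=12276 → min 4824.
Optimal order: (A_1 · (A_2 · ((A_3 · A_4) · A_5))) with cost 4824.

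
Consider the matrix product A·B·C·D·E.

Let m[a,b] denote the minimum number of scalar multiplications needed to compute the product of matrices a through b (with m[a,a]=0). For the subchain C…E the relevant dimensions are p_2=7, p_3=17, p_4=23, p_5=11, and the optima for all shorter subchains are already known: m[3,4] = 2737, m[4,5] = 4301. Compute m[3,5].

4508

m[3,5] = min over k∈[3,4] of m[3,k]+m[k+1,5]+p_{2}·p_k·p_{5}.
k=3: 0 + 4301 + 7·17·11 = 5610; k=4: 2737 + 0 + 7·23·11 = 4508.
Minimum: 4508 at k=4.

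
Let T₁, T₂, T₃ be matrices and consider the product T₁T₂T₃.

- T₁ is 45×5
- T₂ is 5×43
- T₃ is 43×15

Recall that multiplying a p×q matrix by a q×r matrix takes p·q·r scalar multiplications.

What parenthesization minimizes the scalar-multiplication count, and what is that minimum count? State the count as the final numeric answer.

(T₁(T₂T₃)): cost 6600.
((T₁T₂)T₃): cost 38700.
Optimal: (T₁(T₂T₃)) with cost 6600.

6600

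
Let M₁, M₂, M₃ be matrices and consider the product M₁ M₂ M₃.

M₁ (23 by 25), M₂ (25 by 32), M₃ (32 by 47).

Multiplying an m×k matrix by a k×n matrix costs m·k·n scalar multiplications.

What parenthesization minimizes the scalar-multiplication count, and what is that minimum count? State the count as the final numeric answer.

(M₁ (M₂ M₃)): cost 64625.
((M₁ M₂) M₃): cost 52992.
Optimal: ((M₁ M₂) M₃) with cost 52992.

52992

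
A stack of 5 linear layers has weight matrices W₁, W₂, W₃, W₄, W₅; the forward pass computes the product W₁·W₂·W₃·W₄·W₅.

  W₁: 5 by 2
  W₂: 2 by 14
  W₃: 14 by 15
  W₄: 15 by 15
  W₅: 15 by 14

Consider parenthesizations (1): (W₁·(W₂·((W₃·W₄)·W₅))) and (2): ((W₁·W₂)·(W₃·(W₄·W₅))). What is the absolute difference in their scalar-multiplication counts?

Order (1) = (W₁·(W₂·((W₃·W₄)·W₅))): (W₃·W₄): 14×15 by 15×15 → 14×15, cost 14·15·15 = 3150; ((W₃·W₄)·W₅): 14×15 by 15×14 → 14×14, cost 14·15·14 = 2940; cumulative 6090; (W₂·((W₃·W₄)·W₅)): 2×14 by 14×14 → 2×14, cost 2·14·14 = 392; cumulative 6482; (W₁·(W₂·((W₃·W₄)·W₅))): 5×2 by 2×14 → 5×14, cost 5·2·14 = 140; cumulative 6622. Total 6622.
Order (2) = ((W₁·W₂)·(W₃·(W₄·W₅))): (W₁·W₂): 5×2 by 2×14 → 5×14, cost 5·2·14 = 140; (W₄·W₅): 15×15 by 15×14 → 15×14, cost 15·15·14 = 3150; (W₃·(W₄·W₅)): 14×15 by 15×14 → 14×14, cost 14·15·14 = 2940; cumulative 6090; ((W₁·W₂)·(W₃·(W₄·W₅))): 5×14 by 14×14 → 5×14, cost 5·14·14 = 980; cumulative 7210. Total 7210.
Difference: |6622 − 7210| = 588.

588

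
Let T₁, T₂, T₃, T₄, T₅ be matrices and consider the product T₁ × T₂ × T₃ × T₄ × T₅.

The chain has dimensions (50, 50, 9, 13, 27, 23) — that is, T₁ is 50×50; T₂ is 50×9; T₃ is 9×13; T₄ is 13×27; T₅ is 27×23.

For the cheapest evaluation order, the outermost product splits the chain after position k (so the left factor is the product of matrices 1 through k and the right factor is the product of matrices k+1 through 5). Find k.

Adjacent pairs: T₁T₂ = 50·50·9 = 22500; T₂T₃ = 50·9·13 = 5850; T₃T₄ = 9·13·27 = 3159; T₄T₅ = 13·27·23 = 8073.
Length 3: T₁..T₃: k=1: 0+5850+50·50·13=38350; k=2: 22500+0+50·9·13=28350 → min 28350 | T₂..T₄: k=2: 0+3159+50·9·27=15309; k=3: 5850+0+50·13·27=23400 → min 15309 | T₃..T₅: k=3: 0+8073+9·13·23=10764; k=4: 3159+0+9·27·23=8748 → min 8748.
Length 4: T₁..T₄: k=1: 0+15309+50·50·27=82809; k=2: 22500+3159+50·9·27=37809; k=3: 28350+0+50·13·27=45900 → min 37809 | T₂..T₅: k=2: 0+8748+50·9·23=19098; k=3: 5850+8073+50·13·23=28873; k=4: 15309+0+50·27·23=46359 → min 19098.
Top-level splits: k=1: (T₁..T₁)·(T₂..T₅) → 0+19098+50·50·23 = 76598; k=2: (T₁..T₂)·(T₃..T₅) → 22500+8748+50·9·23 = 41598; k=3: (T₁..T₃)·(T₄..T₅) → 28350+8073+50·13·23 = 51373; k=4: (T₁..T₄)·(T₅..T₅) → 37809+0+50·27·23 = 68859.
Best split is after T₂, i.e. k = 2.

2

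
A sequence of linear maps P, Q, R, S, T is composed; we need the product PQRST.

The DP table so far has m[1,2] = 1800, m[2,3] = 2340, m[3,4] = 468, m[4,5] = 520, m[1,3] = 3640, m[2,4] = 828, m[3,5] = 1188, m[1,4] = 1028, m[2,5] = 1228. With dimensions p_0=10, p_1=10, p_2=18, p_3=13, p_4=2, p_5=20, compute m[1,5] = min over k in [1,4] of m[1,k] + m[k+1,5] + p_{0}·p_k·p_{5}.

1428

m[1,5] = min over k∈[1,4] of m[1,k]+m[k+1,5]+p_{0}·p_k·p_{5}.
k=1: 0 + 1228 + 10·10·20 = 3228; k=2: 1800 + 1188 + 10·18·20 = 6588; k=3: 3640 + 520 + 10·13·20 = 6760; k=4: 1028 + 0 + 10·2·20 = 1428.
Minimum: 1428 at k=4.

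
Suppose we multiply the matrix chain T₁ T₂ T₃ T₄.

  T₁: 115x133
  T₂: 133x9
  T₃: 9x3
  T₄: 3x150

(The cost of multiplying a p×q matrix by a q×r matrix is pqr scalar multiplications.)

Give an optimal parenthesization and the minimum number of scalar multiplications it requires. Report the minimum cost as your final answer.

101226

Adjacent pairs: T₁T₂ = 115·133·9 = 137655; T₂T₃ = 133·9·3 = 3591; T₃T₄ = 9·3·150 = 4050.
Length 3: T₁..T₃: k=1: 0+3591+115·133·3=49476; k=2: 137655+0+115·9·3=140760 → min 49476 | T₂..T₄: k=2: 0+4050+133·9·150=183600; k=3: 3591+0+133·3·150=63441 → min 63441.
Length 4: T₁..T₄: k=1: 0+63441+115·133·150=2357691; k=2: 137655+4050+115·9·150=296955; k=3: 49476+0+115·3·150=101226 → min 101226.
Optimal parenthesization: ((T₁ (T₂ T₃)) T₄) with cost 101226.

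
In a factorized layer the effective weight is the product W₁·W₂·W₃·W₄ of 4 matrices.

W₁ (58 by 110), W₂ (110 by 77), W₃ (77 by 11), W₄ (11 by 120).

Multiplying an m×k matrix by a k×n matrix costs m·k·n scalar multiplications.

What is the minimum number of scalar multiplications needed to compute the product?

Adjacent pairs: W₁W₂ = 58·110·77 = 491260; W₂W₃ = 110·77·11 = 93170; W₃W₄ = 77·11·120 = 101640.
Length 3: W₁..W₃: k=1: 0+93170+58·110·11=163350; k=2: 491260+0+58·77·11=540386 → min 163350 | W₂..W₄: k=2: 0+101640+110·77·120=1118040; k=3: 93170+0+110·11·120=238370 → min 238370.
Length 4: W₁..W₄: k=1: 0+238370+58·110·120=1003970; k=2: 491260+101640+58·77·120=1128820; k=3: 163350+0+58·11·120=239910 → min 239910.
Optimal order: ((W₁·(W₂·W₃))·W₄) with cost 239910.

239910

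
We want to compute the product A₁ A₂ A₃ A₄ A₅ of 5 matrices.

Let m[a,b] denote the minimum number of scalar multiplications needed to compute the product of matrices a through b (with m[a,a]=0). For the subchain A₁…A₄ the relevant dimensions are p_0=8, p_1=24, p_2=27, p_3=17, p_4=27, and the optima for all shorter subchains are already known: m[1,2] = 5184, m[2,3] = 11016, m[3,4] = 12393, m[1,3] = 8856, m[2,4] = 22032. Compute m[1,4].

m[1,4] = min over k∈[1,3] of m[1,k]+m[k+1,4]+p_{0}·p_k·p_{4}.
k=1: 0 + 22032 + 8·24·27 = 27216; k=2: 5184 + 12393 + 8·27·27 = 23409; k=3: 8856 + 0 + 8·17·27 = 12528.
Minimum: 12528 at k=3.

12528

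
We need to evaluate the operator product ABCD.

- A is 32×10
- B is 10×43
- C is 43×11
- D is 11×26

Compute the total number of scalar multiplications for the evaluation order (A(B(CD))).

31798

(CD): 43×11 by 11×26 → 43×26, cost 43·11·26 = 12298
(B(CD)): 10×43 by 43×26 → 10×26, cost 10·43·26 = 11180; cumulative 23478
(A(B(CD))): 32×10 by 10×26 → 32×26, cost 32·10·26 = 8320; cumulative 31798
Total: 31798 scalar multiplications.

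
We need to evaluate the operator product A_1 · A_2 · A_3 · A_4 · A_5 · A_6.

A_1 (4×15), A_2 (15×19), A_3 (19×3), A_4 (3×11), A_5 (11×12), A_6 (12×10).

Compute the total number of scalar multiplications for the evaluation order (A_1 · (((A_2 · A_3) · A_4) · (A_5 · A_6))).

4920

(A_2 · A_3): 15×19 by 19×3 → 15×3, cost 15·19·3 = 855
((A_2 · A_3) · A_4): 15×3 by 3×11 → 15×11, cost 15·3·11 = 495; cumulative 1350
(A_5 · A_6): 11×12 by 12×10 → 11×10, cost 11·12·10 = 1320
(((A_2 · A_3) · A_4) · (A_5 · A_6)): 15×11 by 11×10 → 15×10, cost 15·11·10 = 1650; cumulative 4320
(A_1 · (((A_2 · A_3) · A_4) · (A_5 · A_6))): 4×15 by 15×10 → 4×10, cost 4·15·10 = 600; cumulative 4920
Total: 4920 scalar multiplications.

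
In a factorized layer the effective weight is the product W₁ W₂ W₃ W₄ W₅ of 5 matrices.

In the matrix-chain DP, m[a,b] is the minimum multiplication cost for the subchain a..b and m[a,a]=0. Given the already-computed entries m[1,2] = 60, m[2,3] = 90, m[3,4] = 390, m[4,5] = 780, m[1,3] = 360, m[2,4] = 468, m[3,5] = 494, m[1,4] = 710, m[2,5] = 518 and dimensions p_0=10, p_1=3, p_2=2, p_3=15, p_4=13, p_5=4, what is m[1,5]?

m[1,5] = min over k∈[1,4] of m[1,k]+m[k+1,5]+p_{0}·p_k·p_{5}.
k=1: 0 + 518 + 10·3·4 = 638; k=2: 60 + 494 + 10·2·4 = 634; k=3: 360 + 780 + 10·15·4 = 1740; k=4: 710 + 0 + 10·13·4 = 1230.
Minimum: 634 at k=2.

634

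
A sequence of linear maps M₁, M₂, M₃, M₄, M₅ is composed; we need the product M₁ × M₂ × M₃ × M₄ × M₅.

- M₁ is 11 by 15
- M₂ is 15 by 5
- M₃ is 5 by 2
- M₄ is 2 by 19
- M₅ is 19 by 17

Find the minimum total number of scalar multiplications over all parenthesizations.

Adjacent pairs: M₁M₂ = 11·15·5 = 825; M₂M₃ = 15·5·2 = 150; M₃M₄ = 5·2·19 = 190; M₄M₅ = 2·19·17 = 646.
Length 3: M₁..M₃: k=1: 0+150+11·15·2=480; k=2: 825+0+11·5·2=935 → min 480 | M₂..M₄: k=2: 0+190+15·5·19=1615; k=3: 150+0+15·2·19=720 → min 720 | M₃..M₅: k=3: 0+646+5·2·17=816; k=4: 190+0+5·19·17=1805 → min 816.
Length 4: M₁..M₄: k=1: 0+720+11·15·19=3855; k=2: 825+190+11·5·19=2060; k=3: 480+0+11·2·19=898 → min 898 | M₂..M₅: k=2: 0+816+15·5·17=2091; k=3: 150+646+15·2·17=1306; k=4: 720+0+15·19·17=5565 → min 1306.
Length 5: M₁..M₅: k=1: 0+1306+11·15·17=4111; k=2: 825+816+11·5·17=2576; k=3: 480+646+11·2·17=1500; k=4: 898+0+11·19·17=4451 → min 1500.
Optimal order: ((M₁ × (M₂ × M₃)) × (M₄ × M₅)) with cost 1500.

1500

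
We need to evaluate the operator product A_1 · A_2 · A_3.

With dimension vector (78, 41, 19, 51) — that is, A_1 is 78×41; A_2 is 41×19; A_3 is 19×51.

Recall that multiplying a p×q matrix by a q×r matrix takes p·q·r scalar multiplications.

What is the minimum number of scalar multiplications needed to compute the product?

Order (A_1 · (A_2 · A_3)): (A_2 · A_3): 41×19 by 19×51 → 41×51, cost 41·19·51 = 39729; (A_1 · (A_2 · A_3)): 78×41 by 41×51 → 78×51, cost 78·41·51 = 163098; cumulative 202827. Total 202827.
Order ((A_1 · A_2) · A_3): (A_1 · A_2): 78×41 by 41×19 → 78×19, cost 78·41·19 = 60762; ((A_1 · A_2) · A_3): 78×19 by 19×51 → 78×51, cost 78·19·51 = 75582; cumulative 136344. Total 136344.
Minimum: 136344.

136344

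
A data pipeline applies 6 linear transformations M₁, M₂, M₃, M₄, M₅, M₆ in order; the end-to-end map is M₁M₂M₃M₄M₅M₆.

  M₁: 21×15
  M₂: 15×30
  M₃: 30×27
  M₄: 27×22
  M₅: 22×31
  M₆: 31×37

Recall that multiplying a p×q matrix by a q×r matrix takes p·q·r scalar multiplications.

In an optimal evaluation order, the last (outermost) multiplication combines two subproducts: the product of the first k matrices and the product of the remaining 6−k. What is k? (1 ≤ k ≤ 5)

1

Adjacent pairs: M₁M₂ = 21·15·30 = 9450; M₂M₃ = 15·30·27 = 12150; M₃M₄ = 30·27·22 = 17820; M₄M₅ = 27·22·31 = 18414; M₅M₆ = 22·31·37 = 25234.
Length 3: M₁..M₃: k=1: 0+12150+21·15·27=20655; k=2: 9450+0+21·30·27=26460 → min 20655 | M₂..M₄: k=2: 0+17820+15·30·22=27720; k=3: 12150+0+15·27·22=21060 → min 21060 | M₃..M₅: k=3: 0+18414+30·27·31=43524; k=4: 17820+0+30·22·31=38280 → min 38280 | M₄..M₆: k=4: 0+25234+27·22·37=47212; k=5: 18414+0+27·31·37=49383 → min 47212.
Length 4: M₁..M₄: k=1: 0+21060+21·15·22=27990; k=2: 9450+17820+21·30·22=41130; k=3: 20655+0+21·27·22=33129 → min 27990 | M₂..M₅: k=2: 0+38280+15·30·31=52230; k=3: 12150+18414+15·27·31=43119; k=4: 21060+0+15·22·31=31290 → min 31290 | M₃..M₆: k=3: 0+47212+30·27·37=77182; k=4: 17820+25234+30·22·37=67474; k=5: 38280+0+30·31·37=72690 → min 67474.
Length 5: M₁..M₅: k=1: 0+31290+21·15·31=41055; k=2: 9450+38280+21·30·31=67260; k=3: 20655+18414+21·27·31=56646; k=4: 27990+0+21·22·31=42312 → min 41055 | M₂..M₆: k=2: 0+67474+15·30·37=84124; k=3: 12150+47212+15·27·37=74347; k=4: 21060+25234+15·22·37=58504; k=5: 31290+0+15·31·37=48495 → min 48495.
Top-level splits: k=1: (M₁..M₁)·(M₂..M₆) → 0+48495+21·15·37 = 60150; k=2: (M₁..M₂)·(M₃..M₆) → 9450+67474+21·30·37 = 100234; k=3: (M₁..M₃)·(M₄..M₆) → 20655+47212+21·27·37 = 88846; k=4: (M₁..M₄)·(M₅..M₆) → 27990+25234+21·22·37 = 70318; k=5: (M₁..M₅)·(M₆..M₆) → 41055+0+21·31·37 = 65142.
Best split is after M₁, i.e. k = 1.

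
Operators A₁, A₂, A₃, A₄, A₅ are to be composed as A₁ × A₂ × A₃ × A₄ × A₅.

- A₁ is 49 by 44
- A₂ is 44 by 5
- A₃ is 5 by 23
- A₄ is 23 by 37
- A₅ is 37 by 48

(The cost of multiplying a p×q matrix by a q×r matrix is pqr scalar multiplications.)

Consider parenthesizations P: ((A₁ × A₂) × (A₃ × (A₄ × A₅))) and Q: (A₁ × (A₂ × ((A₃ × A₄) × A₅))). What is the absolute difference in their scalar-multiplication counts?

Order P = ((A₁ × A₂) × (A₃ × (A₄ × A₅))): (A₁ × A₂): 49×44 by 44×5 → 49×5, cost 49·44·5 = 10780; (A₄ × A₅): 23×37 by 37×48 → 23×48, cost 23·37·48 = 40848; (A₃ × (A₄ × A₅)): 5×23 by 23×48 → 5×48, cost 5·23·48 = 5520; cumulative 46368; ((A₁ × A₂) × (A₃ × (A₄ × A₅))): 49×5 by 5×48 → 49×48, cost 49·5·48 = 11760; cumulative 68908. Total 68908.
Order Q = (A₁ × (A₂ × ((A₃ × A₄) × A₅))): (A₃ × A₄): 5×23 by 23×37 → 5×37, cost 5·23·37 = 4255; ((A₃ × A₄) × A₅): 5×37 by 37×48 → 5×48, cost 5·37·48 = 8880; cumulative 13135; (A₂ × ((A₃ × A₄) × A₅)): 44×5 by 5×48 → 44×48, cost 44·5·48 = 10560; cumulative 23695; (A₁ × (A₂ × ((A₃ × A₄) × A₅))): 49×44 by 44×48 → 49×48, cost 49·44·48 = 103488; cumulative 127183. Total 127183.
Difference: |68908 − 127183| = 58275.

58275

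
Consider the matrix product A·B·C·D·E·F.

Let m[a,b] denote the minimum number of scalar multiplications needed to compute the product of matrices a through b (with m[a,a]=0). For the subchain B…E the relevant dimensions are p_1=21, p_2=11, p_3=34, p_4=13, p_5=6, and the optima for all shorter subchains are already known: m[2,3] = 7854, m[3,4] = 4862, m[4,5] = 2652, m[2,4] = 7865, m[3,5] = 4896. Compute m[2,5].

6282

m[2,5] = min over k∈[2,4] of m[2,k]+m[k+1,5]+p_{1}·p_k·p_{5}.
k=2: 0 + 4896 + 21·11·6 = 6282; k=3: 7854 + 2652 + 21·34·6 = 14790; k=4: 7865 + 0 + 21·13·6 = 9503.
Minimum: 6282 at k=2.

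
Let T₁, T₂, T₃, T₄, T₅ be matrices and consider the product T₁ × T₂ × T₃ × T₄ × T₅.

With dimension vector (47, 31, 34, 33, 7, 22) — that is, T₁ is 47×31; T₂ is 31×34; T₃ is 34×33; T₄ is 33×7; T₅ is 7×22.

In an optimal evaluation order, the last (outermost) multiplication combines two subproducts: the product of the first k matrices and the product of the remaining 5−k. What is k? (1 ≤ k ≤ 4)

4

Adjacent pairs: T₁T₂ = 47·31·34 = 49538; T₂T₃ = 31·34·33 = 34782; T₃T₄ = 34·33·7 = 7854; T₄T₅ = 33·7·22 = 5082.
Length 3: T₁..T₃: k=1: 0+34782+47·31·33=82863; k=2: 49538+0+47·34·33=102272 → min 82863 | T₂..T₄: k=2: 0+7854+31·34·7=15232; k=3: 34782+0+31·33·7=41943 → min 15232 | T₃..T₅: k=3: 0+5082+34·33·22=29766; k=4: 7854+0+34·7·22=13090 → min 13090.
Length 4: T₁..T₄: k=1: 0+15232+47·31·7=25431; k=2: 49538+7854+47·34·7=68578; k=3: 82863+0+47·33·7=93720 → min 25431 | T₂..T₅: k=2: 0+13090+31·34·22=36278; k=3: 34782+5082+31·33·22=62370; k=4: 15232+0+31·7·22=20006 → min 20006.
Top-level splits: k=1: (T₁..T₁)·(T₂..T₅) → 0+20006+47·31·22 = 52060; k=2: (T₁..T₂)·(T₃..T₅) → 49538+13090+47·34·22 = 97784; k=3: (T₁..T₃)·(T₄..T₅) → 82863+5082+47·33·22 = 122067; k=4: (T₁..T₄)·(T₅..T₅) → 25431+0+47·7·22 = 32669.
Best split is after T₄, i.e. k = 4.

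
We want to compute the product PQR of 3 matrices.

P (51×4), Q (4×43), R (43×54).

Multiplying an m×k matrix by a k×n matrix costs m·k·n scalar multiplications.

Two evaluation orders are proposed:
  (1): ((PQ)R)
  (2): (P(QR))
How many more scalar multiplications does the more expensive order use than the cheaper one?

106890

Order (1) = ((PQ)R): (PQ): 51×4 by 4×43 → 51×43, cost 51·4·43 = 8772; ((PQ)R): 51×43 by 43×54 → 51×54, cost 51·43·54 = 118422; cumulative 127194. Total 127194.
Order (2) = (P(QR)): (QR): 4×43 by 43×54 → 4×54, cost 4·43·54 = 9288; (P(QR)): 51×4 by 4×54 → 51×54, cost 51·4·54 = 11016; cumulative 20304. Total 20304.
Difference: |127194 − 20304| = 106890.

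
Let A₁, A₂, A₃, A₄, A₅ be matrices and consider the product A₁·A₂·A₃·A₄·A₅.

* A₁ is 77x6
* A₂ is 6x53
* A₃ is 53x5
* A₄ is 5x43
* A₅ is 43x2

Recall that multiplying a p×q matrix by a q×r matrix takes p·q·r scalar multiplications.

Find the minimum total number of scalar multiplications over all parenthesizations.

Adjacent pairs: A₁A₂ = 77·6·53 = 24486; A₂A₃ = 6·53·5 = 1590; A₃A₄ = 53·5·43 = 11395; A₄A₅ = 5·43·2 = 430.
Length 3: A₁..A₃: k=1: 0+1590+77·6·5=3900; k=2: 24486+0+77·53·5=44891 → min 3900 | A₂..A₄: k=2: 0+11395+6·53·43=25069; k=3: 1590+0+6·5·43=2880 → min 2880 | A₃..A₅: k=3: 0+430+53·5·2=960; k=4: 11395+0+53·43·2=15953 → min 960.
Length 4: A₁..A₄: k=1: 0+2880+77·6·43=22746; k=2: 24486+11395+77·53·43=211364; k=3: 3900+0+77·5·43=20455 → min 20455 | A₂..A₅: k=2: 0+960+6·53·2=1596; k=3: 1590+430+6·5·2=2080; k=4: 2880+0+6·43·2=3396 → min 1596.
Length 5: A₁..A₅: k=1: 0+1596+77·6·2=2520; k=2: 24486+960+77·53·2=33608; k=3: 3900+430+77·5·2=5100; k=4: 20455+0+77·43·2=27077 → min 2520.
Optimal order: (A₁·(A₂·(A₃·(A₄·A₅)))) with cost 2520.

2520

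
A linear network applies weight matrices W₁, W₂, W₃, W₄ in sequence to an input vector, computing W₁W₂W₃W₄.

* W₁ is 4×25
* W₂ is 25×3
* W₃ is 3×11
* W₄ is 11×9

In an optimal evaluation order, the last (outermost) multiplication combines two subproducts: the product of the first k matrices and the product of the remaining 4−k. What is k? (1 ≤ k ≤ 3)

2

Adjacent pairs: W₁W₂ = 4·25·3 = 300; W₂W₃ = 25·3·11 = 825; W₃W₄ = 3·11·9 = 297.
Length 3: W₁..W₃: k=1: 0+825+4·25·11=1925; k=2: 300+0+4·3·11=432 → min 432 | W₂..W₄: k=2: 0+297+25·3·9=972; k=3: 825+0+25·11·9=3300 → min 972.
Top-level splits: k=1: (W₁..W₁)·(W₂..W₄) → 0+972+4·25·9 = 1872; k=2: (W₁..W₂)·(W₃..W₄) → 300+297+4·3·9 = 705; k=3: (W₁..W₃)·(W₄..W₄) → 432+0+4·11·9 = 828.
Best split is after W₂, i.e. k = 2.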